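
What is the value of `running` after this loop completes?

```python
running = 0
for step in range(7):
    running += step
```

Sum of 0 to 6 = 21
`running` takes the values: 0 → 1 → 3 → 6 → 10 → 15 → 21

Answer: 21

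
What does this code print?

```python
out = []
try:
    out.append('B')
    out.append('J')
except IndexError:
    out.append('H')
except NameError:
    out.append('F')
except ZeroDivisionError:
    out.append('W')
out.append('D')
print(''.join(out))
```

Execution trace: 'B' (try body) → 'J' (try body, no exception) → 'D' (after the try/except). Output: BJD

Answer: BJD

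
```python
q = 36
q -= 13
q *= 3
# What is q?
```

Trace:
`q = 36` → q = 36
`q -= 13` → q = 23
`q *= 3` → q = 69
So q = 69

Answer: 69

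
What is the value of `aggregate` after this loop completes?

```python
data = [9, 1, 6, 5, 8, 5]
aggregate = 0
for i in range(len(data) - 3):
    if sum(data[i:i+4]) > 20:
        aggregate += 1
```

Count windows with sum > 20
`aggregate` takes the values: 0 → 1 → 2

Answer: 2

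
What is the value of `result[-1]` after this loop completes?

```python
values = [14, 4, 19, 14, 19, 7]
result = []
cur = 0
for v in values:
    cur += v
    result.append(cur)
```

Cumulative sum ends at 77
`result` takes the values: [] → [14] → [14, 18] → [14, 18, 37] → [14, 18, 37, 51] → [14, 18, 37, 51, 70] → [14, 18, 37, 51, 70, 77]
So `result[-1]` = 77

Answer: 77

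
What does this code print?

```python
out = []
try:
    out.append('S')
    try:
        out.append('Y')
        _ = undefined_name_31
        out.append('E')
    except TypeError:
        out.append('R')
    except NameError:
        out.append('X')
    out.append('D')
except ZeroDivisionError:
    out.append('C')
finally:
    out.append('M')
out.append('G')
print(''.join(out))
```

Execution trace: 'S' (try body) → 'Y' (inner try body) → 'X' (inner except NameError) → 'D' (try body, no exception) → 'M' (finally) → 'G' (after the try/except). Output: SYXDMG

Answer: SYXDMG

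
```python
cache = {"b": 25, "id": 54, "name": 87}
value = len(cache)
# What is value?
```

Trace:
`cache = {"b": 25, "id": 54, "name": 87}` → cache = {'b': 25, 'id': 54, 'name': 87}
`value = len(cache)` → value = 3
So value = 3

Answer: 3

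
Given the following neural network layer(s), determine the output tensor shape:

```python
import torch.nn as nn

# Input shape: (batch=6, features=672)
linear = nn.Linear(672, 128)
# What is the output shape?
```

Input: (6, 672) -> Output: (6, 128)

Answer: (6, 128)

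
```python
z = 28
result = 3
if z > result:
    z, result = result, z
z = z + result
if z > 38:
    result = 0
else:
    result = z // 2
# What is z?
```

Trace:
`z = 28` → z = 28
`result = 3` → result = 3
`if z > result: ...` → z > result is True → z = 3; result = 28
`z = z + result` → z = 31
`if z > 38: ...` → z > 38 is False, take else branch → result = 15
So z = 31

Answer: 31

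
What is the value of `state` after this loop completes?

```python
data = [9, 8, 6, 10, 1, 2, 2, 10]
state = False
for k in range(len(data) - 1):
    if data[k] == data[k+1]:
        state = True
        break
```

Check consecutive duplicates in [9, 8, 6, 10, 1, 2, 2, 10]
`state` takes the values: False → True

Answer: True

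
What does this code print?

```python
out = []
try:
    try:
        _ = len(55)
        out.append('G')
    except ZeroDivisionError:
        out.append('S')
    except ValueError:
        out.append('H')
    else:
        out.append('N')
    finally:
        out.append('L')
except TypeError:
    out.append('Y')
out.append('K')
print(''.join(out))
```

Execution trace: 'L' (finally) → 'Y' (outer except TypeError) → 'K' (after the try/except). Output: LYK

Answer: LYK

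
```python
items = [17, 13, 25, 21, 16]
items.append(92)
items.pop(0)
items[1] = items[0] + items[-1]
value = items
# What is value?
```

Trace:
`items = [17, 13, 25, 21, 16]` → items = [17, 13, 25, 21, 16]
`items.append(92)` → items = [17, 13, 25, 21, 16, 92]
`items.pop(0)` → items = [13, 25, 21, 16, 92]
`items[1] = items[0] + items[-1]` → items = [13, 105, 21, 16, 92]
`value = items` → value = [13, 105, 21, 16, 92]
So value = [13, 105, 21, 16, 92]

Answer: [13, 105, 21, 16, 92]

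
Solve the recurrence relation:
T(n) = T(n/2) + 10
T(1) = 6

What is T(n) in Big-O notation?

Each step divides n by 2 and adds 10. After log_2(n) steps we reach T(1)=6. So T(n) = 10·log_2(n) + 6 = O(log n).

Answer: O(log n)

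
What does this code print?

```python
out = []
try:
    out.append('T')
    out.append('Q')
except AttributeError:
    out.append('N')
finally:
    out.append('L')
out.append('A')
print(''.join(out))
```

Execution trace: 'T' (try body) → 'Q' (try body, no exception) → 'L' (finally) → 'A' (after the try/except). Output: TQLA

Answer: TQLA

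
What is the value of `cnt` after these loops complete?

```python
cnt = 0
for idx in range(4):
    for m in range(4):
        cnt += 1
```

4 * 4 = 16
`cnt` takes the values: 0 → 1 → 2 → 3 → 4 → 5 → 6 → 7 → 8 → 9 → 10 → 11 → 12 → 13 → 14 → 15 → 16

Answer: 16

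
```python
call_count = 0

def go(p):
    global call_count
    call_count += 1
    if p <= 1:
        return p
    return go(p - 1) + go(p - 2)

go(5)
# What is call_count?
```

Calls(p) = 1 + Calls(p-1) + Calls(p-2); Calls(0)=Calls(1)=1. For p=5 this gives 15.

Answer: 15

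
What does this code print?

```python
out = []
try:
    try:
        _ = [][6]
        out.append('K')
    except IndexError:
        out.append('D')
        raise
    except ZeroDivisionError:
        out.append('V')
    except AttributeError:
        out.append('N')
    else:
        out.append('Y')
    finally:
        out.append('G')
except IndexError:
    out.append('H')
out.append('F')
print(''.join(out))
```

Execution trace: 'D' (inner except IndexError) → 'G' (inner finally) → 'H' (outer except IndexError) → 'F' (after the try/except). Output: DGHF

Answer: DGHF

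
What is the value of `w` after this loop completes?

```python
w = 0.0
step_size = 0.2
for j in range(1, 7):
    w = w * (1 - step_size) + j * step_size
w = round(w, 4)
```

Moving average with lr=0.2
`w` takes the values: 0.0 → 0.2 → 0.56 → 1.048 → 1.6384 → 2.31072 → 3.048576 → 3.0486

Answer: 3.0486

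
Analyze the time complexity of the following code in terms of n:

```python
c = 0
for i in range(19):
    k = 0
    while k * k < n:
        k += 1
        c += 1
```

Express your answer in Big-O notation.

Each loop level contributes: 1 × √n. Multiplying the contributions gives O(√n).

Answer: O(√n)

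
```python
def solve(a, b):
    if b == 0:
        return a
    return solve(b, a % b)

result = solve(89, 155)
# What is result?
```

solve(89, 155) -> solve(155, 89) -> solve(89, 66) -> solve(66, 23) -> solve(23, 20) -> solve(20, 3) -> solve(3, 2) -> solve(2, 1) -> solve(1, 0) -> 1

Answer: 1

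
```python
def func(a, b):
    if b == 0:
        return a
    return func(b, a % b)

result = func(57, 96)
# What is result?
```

func(57, 96) -> func(96, 57) -> func(57, 39) -> func(39, 18) -> func(18, 3) -> func(3, 0) -> 3

Answer: 3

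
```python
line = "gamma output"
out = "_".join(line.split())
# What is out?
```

Trace:
`line = "gamma output"` → line = 'gamma output'
`out = "_".join(line.split())` → out = 'gamma_output'
So out = 'gamma_output'

Answer: 'gamma_output'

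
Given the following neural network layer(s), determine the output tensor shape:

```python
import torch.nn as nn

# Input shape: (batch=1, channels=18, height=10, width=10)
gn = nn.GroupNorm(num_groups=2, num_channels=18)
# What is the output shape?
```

Input: (1, 18, 10, 10) -> Output: (1, 18, 10, 10)

Answer: (1, 18, 10, 10)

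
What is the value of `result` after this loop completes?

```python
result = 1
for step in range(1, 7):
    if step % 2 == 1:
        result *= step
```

Product of odd numbers 1 to 6
`result` takes the values: 1 → 3 → 15

Answer: 15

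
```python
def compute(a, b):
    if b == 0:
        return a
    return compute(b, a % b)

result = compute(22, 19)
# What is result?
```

compute(22, 19) -> compute(19, 3) -> compute(3, 1) -> compute(1, 0) -> 1

Answer: 1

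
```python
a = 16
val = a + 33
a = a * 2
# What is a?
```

Trace:
`a = 16` → a = 16
`val = a + 33` → val = 49
`a = a * 2` → a = 32
So a = 32

Answer: 32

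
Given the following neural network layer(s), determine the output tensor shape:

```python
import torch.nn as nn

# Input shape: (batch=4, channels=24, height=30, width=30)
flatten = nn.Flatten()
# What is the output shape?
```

Input: (4, 24, 30, 30) -> Output: (4, 21600)

Answer: (4, 21600)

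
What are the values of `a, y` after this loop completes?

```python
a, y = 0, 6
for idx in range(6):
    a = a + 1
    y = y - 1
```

a goes 0→6, y goes 6→0
`a, y` takes the values: (0, 6) → (1, 6) → (1, 5) → (2, 5) → (2, 4) → (3, 4) → (3, 3) → (4, 3) → (4, 2) → (5, 2) → (5, 1) → (6, 1) → (6, 0)

Answer: 6, 0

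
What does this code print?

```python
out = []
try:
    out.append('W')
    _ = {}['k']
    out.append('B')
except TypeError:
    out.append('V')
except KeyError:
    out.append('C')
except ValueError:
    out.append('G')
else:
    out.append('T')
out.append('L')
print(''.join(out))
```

Execution trace: 'W' (try body) → 'C' (except KeyError) → 'L' (after the try/except). Output: WCL

Answer: WCL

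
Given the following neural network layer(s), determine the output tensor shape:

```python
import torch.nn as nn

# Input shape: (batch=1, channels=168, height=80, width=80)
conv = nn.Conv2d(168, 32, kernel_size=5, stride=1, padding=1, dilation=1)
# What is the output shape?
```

Input: (1, 168, 80, 80) -> Output: (1, 32, 78, 78)

Answer: (1, 32, 78, 78)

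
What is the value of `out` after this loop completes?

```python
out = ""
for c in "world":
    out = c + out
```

Reverse 'world'
`out` takes the values: "" → "w" → "ow" → "row" → "lrow" → "dlrow"

Answer: "dlrow"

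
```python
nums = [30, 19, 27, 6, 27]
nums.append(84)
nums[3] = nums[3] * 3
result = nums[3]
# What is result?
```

Trace:
`nums = [30, 19, 27, 6, 27]` → nums = [30, 19, 27, 6, 27]
`nums.append(84)` → nums = [30, 19, 27, 6, 27, 84]
`nums[3] = nums[3] * 3` → nums = [30, 19, 27, 18, 27, 84]
`result = nums[3]` → result = 18
So result = 18

Answer: 18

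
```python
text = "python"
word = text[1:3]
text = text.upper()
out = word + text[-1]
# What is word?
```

Trace:
`text = "python"` → text = 'python'
`word = text[1:3]` → word = 'yt'
`text = text.upper()` → text = 'PYTHON'
`out = word + text[-1]` → out = 'ytN'
So word = 'yt'

Answer: 'yt'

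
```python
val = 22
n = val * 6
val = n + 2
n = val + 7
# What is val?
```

Trace:
`val = 22` → val = 22
`n = val * 6` → n = 132
`val = n + 2` → val = 134
`n = val + 7` → n = 141
So val = 134

Answer: 134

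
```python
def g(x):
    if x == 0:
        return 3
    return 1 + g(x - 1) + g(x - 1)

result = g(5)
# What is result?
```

g(x) = 1 + 2·g(x-1), g(0)=3. Closed form: (3+1)·2^5 - 1 = 127.

Answer: 127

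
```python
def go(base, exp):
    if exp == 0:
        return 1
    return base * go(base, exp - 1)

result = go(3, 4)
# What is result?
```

go(3, 4) = 3 * 3 * 3 * 3 = 81

Answer: 81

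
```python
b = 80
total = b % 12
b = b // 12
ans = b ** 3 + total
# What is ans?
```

Trace:
`b = 80` → b = 80
`total = b % 12` → total = 8
`b = b // 12` → b = 6
`ans = b ** 3 + total` → ans = 224
So ans = 224

Answer: 224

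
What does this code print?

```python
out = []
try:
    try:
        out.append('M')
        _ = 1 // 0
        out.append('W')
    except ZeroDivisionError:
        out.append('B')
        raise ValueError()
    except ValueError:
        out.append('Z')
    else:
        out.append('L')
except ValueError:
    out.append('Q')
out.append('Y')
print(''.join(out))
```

Execution trace: 'M' (inner try body) → 'B' (inner except ZeroDivisionError) → 'Q' (outer except ValueError) → 'Y' (after the try/except). Output: MBQY

Answer: MBQY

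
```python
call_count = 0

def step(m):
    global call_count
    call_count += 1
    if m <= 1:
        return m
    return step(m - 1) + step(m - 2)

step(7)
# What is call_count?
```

Calls(m) = 1 + Calls(m-1) + Calls(m-2); Calls(0)=Calls(1)=1. For m=7 this gives 41.

Answer: 41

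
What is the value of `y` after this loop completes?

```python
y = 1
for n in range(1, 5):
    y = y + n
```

Start at 1, add 1 through 4
`y` takes the values: 1 → 2 → 4 → 7 → 11

Answer: 11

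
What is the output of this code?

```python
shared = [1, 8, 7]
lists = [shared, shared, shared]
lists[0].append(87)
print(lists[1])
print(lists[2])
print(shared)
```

Key concept: list of same reference.
Step by step:
`shared = [1, 8, 7]` → shared = [1, 8, 7]
`lists = [shared, shared, shared]` → lists = [[1, 8, 7], [1, 8, 7], [1, 8, 7]]
`lists[0].append(87)` → shared = [1, 8, 7, 87]; lists = [[1, 8, 7, 87], [1, 8, 7, 87], [1, 8, 7, 87]]
`print(lists[1])` → prints [1, 8, 7, 87]
`print(lists[2])` → prints [1, 8, 7, 87]
`print(shared)` → prints [1, 8, 7, 87]

Answer:
[1, 8, 7, 87]
[1, 8, 7, 87]
[1, 8, 7, 87]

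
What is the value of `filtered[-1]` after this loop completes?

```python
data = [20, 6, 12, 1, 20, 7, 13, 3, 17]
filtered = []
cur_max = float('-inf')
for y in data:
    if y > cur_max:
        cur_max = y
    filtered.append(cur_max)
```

Running max ends at 20
`filtered` takes the values: [] → [20] → [20, 20] → [20, 20, 20] → [20, 20, 20, 20] → [20, 20, 20, 20, 20] → [20, 20, 20, 20, 20, 20] → [20, 20, 20, 20, 20, 20, 20] → [20, 20, 20, 20, 20, 20, 20, 20] → [20, 20, 20, 20, 20, 20, 20, 20, 20]
So `filtered[-1]` = 20

Answer: 20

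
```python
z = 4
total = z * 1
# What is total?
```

Trace:
`z = 4` → z = 4
`total = z * 1` → total = 4
So total = 4

Answer: 4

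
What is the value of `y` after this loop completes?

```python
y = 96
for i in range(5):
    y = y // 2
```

Halve 5 times: 96 // 2^5 = 3
`y` takes the values: 96 → 48 → 24 → 12 → 6 → 3

Answer: 3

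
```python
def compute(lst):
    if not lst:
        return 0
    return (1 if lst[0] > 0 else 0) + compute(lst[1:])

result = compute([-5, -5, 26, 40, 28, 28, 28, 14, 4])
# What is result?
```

Count of positive elements in [-5, -5, 26, 40, 28, 28, 28, 14, 4] = 7

Answer: 7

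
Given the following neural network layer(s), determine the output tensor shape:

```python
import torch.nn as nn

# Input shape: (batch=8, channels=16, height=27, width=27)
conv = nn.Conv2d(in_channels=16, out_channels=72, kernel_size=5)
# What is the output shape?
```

Input: (8, 16, 27, 27) -> Output: (8, 72, 23, 23)

Answer: (8, 72, 23, 23)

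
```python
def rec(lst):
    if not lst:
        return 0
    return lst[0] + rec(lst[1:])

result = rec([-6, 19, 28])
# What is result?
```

(-6) + 19 + 28 + 0 = 41

Answer: 41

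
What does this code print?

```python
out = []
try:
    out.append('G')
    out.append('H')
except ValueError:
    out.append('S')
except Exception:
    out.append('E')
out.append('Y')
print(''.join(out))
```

Execution trace: 'G' (try body) → 'H' (try body, no exception) → 'Y' (after the try/except). Output: GHY

Answer: GHY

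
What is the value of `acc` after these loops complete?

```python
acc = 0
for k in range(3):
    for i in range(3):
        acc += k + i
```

Sum of all k+i for k,i in 3x3
`acc` takes the values: 0 → 1 → 3 → 4 → 6 → 9 → 11 → 14 → 18

Answer: 18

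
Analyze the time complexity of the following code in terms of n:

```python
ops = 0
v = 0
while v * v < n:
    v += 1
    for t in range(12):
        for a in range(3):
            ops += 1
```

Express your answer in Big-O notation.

Each loop level contributes: √n × 1 × 1. Multiplying the contributions gives O(√n).

Answer: O(√n)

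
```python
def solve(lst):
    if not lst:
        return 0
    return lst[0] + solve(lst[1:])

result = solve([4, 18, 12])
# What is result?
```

4 + 18 + 12 + 0 = 34

Answer: 34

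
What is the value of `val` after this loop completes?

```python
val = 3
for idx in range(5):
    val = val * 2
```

Multiply by 2, 5 times: 3 * 2^5 = 96
`val` takes the values: 3 → 6 → 12 → 24 → 48 → 96

Answer: 96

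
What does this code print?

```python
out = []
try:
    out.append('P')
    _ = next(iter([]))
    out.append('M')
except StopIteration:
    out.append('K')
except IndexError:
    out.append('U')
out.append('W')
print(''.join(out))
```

Execution trace: 'P' (try body) → 'K' (except StopIteration) → 'W' (after the try/except). Output: PKW

Answer: PKW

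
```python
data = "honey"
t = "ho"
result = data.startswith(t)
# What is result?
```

Trace:
`data = "honey"` → data = 'honey'
`t = "ho"` → t = 'ho'
`result = data.startswith(t)` → result = True
So result = True

Answer: True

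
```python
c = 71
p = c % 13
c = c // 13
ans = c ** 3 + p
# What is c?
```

Trace:
`c = 71` → c = 71
`p = c % 13` → p = 6
`c = c // 13` → c = 5
`ans = c ** 3 + p` → ans = 131
So c = 5

Answer: 5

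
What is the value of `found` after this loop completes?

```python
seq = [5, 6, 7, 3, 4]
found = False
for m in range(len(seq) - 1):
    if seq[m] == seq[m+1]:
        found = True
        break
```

Check consecutive duplicates in [5, 6, 7, 3, 4]
`found` takes the values: False

Answer: False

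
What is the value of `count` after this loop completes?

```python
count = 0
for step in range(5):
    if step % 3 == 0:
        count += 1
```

Count numbers divisible by 3 in range(5)
`count` takes the values: 0 → 1 → 2

Answer: 2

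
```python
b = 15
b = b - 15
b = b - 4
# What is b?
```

Trace:
`b = 15` → b = 15
`b = b - 15` → b = 0
`b = b - 4` → b = -4
So b = -4

Answer: -4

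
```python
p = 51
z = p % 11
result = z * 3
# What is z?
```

Trace:
`p = 51` → p = 51
`z = p % 11` → z = 7
`result = z * 3` → result = 21
So z = 7

Answer: 7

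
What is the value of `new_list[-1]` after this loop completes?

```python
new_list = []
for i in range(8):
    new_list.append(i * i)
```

Last element of squares 0 to 7
`new_list` takes the values: [] → [0] → [0, 1] → [0, 1, 4] → [0, 1, 4, 9] → [0, 1, 4, 9, 16] → [0, 1, 4, 9, 16, 25] → [0, 1, 4, 9, 16, 25, 36] → [0, 1, 4, 9, 16, 25, 36, 49]
So `new_list[-1]` = 49

Answer: 49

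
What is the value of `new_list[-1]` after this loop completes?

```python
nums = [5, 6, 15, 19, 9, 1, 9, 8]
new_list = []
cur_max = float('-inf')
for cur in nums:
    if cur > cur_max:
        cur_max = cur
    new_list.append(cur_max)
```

Running max ends at 19
`new_list` takes the values: [] → [5] → [5, 6] → [5, 6, 15] → [5, 6, 15, 19] → [5, 6, 15, 19, 19] → [5, 6, 15, 19, 19, 19] → [5, 6, 15, 19, 19, 19, 19] → [5, 6, 15, 19, 19, 19, 19, 19]
So `new_list[-1]` = 19

Answer: 19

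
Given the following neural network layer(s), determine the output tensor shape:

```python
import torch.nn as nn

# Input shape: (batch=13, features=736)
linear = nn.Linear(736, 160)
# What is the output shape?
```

Input: (13, 736) -> Output: (13, 160)

Answer: (13, 160)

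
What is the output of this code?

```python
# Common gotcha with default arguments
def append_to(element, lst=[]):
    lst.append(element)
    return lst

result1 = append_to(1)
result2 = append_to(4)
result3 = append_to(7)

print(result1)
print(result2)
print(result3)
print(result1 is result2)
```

Key concept: mutable default argument gotcha.
Step by step:
`result1 = append_to(1)` → result1 = [1]
`result2 = append_to(4)` → result1 = [1, 4] (same object as result2); result2 = [1, 4] (same object as result1)
`result3 = append_to(7)` → result1 = [1, 4, 7] (same object as result2, result3); result2 = [1, 4, 7] (same object as result1, result3); result3 = [1, 4, 7] (same object as result1, result2)
`print(result1)` → prints [1, 4, 7]
`print(result2)` → prints [1, 4, 7]
`print(result3)` → prints [1, 4, 7]
`print(result1 is result2)` → prints True

Answer:
[1, 4, 7]
[1, 4, 7]
[1, 4, 7]
True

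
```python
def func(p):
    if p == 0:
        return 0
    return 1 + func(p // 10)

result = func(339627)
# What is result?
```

Count of digits of 339627: 6

Answer: 6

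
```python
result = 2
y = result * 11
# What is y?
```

Trace:
`result = 2` → result = 2
`y = result * 11` → y = 22
So y = 22

Answer: 22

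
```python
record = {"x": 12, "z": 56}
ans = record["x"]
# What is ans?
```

Trace:
`record = {"x": 12, "z": 56}` → record = {'x': 12, 'z': 56}
`ans = record["x"]` → ans = 12
So ans = 12

Answer: 12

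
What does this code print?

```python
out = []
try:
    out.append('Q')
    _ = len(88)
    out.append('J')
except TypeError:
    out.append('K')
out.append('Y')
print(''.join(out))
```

Execution trace: 'Q' (try body) → 'K' (except TypeError) → 'Y' (after the try/except). Output: QKY

Answer: QKY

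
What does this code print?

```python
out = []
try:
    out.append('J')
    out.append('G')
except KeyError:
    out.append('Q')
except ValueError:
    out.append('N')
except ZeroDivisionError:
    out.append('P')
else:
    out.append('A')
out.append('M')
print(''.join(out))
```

Execution trace: 'J' (try body) → 'G' (try body, no exception) → 'A' (else) → 'M' (after the try/except). Output: JGAM

Answer: JGAM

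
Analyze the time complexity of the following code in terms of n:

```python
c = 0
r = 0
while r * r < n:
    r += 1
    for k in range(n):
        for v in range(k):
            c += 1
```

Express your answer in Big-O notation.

Each loop level contributes: √n × n × n. Multiplying the contributions gives O(n^2√n).

Answer: O(n^2√n)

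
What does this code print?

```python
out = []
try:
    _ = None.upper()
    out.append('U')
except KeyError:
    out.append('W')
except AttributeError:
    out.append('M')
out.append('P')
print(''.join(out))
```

Execution trace: 'M' (except AttributeError) → 'P' (after the try/except). Output: MP

Answer: MP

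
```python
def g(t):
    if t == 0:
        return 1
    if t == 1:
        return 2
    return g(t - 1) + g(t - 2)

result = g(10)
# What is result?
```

Build up from base cases: g(0)=1, g(1)=2, g(2)=3, g(3)=5, g(4)=8, g(5)=13, g(6)=21, ..., g(10)=144

Answer: 144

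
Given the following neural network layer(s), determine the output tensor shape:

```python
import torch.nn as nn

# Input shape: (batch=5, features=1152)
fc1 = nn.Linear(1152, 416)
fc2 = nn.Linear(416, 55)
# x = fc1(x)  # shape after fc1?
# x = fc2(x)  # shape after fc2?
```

Input: (5, 1152) -> after fc1: (5, 416) -> Output: (5, 55)

Answer: (5, 55)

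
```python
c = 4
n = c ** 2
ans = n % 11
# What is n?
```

Trace:
`c = 4` → c = 4
`n = c ** 2` → n = 16
`ans = n % 11` → ans = 5
So n = 16

Answer: 16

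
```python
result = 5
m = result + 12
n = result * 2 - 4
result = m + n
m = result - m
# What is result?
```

Trace:
`result = 5` → result = 5
`m = result + 12` → m = 17
`n = result * 2 - 4` → n = 6
`result = m + n` → result = 23
`m = result - m` → m = 6
So result = 23

Answer: 23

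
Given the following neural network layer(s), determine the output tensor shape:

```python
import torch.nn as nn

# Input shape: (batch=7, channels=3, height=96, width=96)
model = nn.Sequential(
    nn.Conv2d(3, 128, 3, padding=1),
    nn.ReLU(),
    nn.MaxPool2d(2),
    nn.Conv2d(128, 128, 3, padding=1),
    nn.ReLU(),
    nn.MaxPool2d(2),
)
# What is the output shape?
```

Input: (7, 3, 96, 96) -> after first Conv2d: (7, 128, 96, 96) -> after first MaxPool2d: (7, 128, 48, 48) -> after second Conv2d: (7, 128, 48, 48) -> Output: (7, 128, 24, 24)

Answer: (7, 128, 24, 24)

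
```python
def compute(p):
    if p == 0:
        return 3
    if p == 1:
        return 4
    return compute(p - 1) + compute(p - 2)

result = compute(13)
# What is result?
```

Build up from base cases: compute(0)=3, compute(1)=4, compute(2)=7, compute(3)=11, compute(4)=18, compute(5)=29, compute(6)=47, ..., compute(13)=1364

Answer: 1364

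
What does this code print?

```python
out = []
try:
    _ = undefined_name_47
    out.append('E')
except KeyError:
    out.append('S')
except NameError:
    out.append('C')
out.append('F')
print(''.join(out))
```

Execution trace: 'C' (except NameError) → 'F' (after the try/except). Output: CF

Answer: CF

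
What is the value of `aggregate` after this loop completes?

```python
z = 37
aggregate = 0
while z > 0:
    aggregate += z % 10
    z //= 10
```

Sum digits of 37
`aggregate` takes the values: 0 → 7 → 10

Answer: 10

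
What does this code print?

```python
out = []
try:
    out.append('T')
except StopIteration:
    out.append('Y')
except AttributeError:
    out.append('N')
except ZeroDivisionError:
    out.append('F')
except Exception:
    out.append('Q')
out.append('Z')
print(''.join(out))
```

Execution trace: 'T' (try body, no exception) → 'Z' (after the try/except). Output: TZ

Answer: TZ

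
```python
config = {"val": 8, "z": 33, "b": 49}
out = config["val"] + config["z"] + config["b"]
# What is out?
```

Trace:
`config = {"val": 8, "z": 33, "b": 49}` → config = {'val': 8, 'z': 33, 'b': 49}
`out = config["val"] + config["z"] + config["b"]` → out = 90
So out = 90

Answer: 90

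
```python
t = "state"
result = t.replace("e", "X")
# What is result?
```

Trace:
`t = "state"` → t = 'state'
`result = t.replace("e", "X")` → result = 'statX'
So result = 'statX'

Answer: 'statX'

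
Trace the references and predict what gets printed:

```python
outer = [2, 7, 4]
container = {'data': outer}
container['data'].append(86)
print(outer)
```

Key concept: dict holds reference to list.
Step by step:
`outer = [2, 7, 4]` → outer = [2, 7, 4]
`container = {'data': outer}` → container = {'data': [2, 7, 4]}
`container['data'].append(86)` → outer = [2, 7, 4, 86]; container = {'data': [2, 7, 4, 86]}
`print(outer)` → prints [2, 7, 4, 86]

Answer: [2, 7, 4, 86]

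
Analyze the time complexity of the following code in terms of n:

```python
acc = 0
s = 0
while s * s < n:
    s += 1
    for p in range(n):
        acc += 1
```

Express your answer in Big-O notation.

Each loop level contributes: √n × n. Multiplying the contributions gives O(n√n).

Answer: O(n√n)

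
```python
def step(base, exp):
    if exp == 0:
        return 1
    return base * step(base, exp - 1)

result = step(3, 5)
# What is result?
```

step(3, 5) = 3 * 3 * 3 * 3 * 3 = 243

Answer: 243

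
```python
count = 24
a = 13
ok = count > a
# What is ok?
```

Trace:
`count = 24` → count = 24
`a = 13` → a = 13
`ok = count > a` → ok = True
So ok = True

Answer: True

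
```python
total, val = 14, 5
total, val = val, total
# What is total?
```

Trace:
`total, val = 14, 5` → total = 14; val = 5
`total, val = val, total` → total = 5; val = 14
So total = 5

Answer: 5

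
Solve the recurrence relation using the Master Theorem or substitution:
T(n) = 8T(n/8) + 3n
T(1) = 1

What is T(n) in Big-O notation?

By Master Theorem: a=8, b=8, f(n)=3n. Since log_8(8) = 1 and f(n) = Θ(n^1), Case 2 applies. T(n) = O(n log n).

Answer: O(n log n)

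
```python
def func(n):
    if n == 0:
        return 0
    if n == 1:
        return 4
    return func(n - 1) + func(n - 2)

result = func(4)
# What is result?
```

Build up from base cases: func(0)=0, func(1)=4, func(2)=4, func(3)=8, func(4)=12

Answer: 12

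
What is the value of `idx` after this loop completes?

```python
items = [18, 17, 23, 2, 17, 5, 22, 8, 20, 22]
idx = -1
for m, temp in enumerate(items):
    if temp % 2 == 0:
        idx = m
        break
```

First even number index in [18, 17, 23, 2, 17, 5, 22, 8, 20, 22]
`idx` takes the values: -1 → 0

Answer: 0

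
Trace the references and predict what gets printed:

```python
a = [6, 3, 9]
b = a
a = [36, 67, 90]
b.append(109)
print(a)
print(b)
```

Key concept: rebinding vs mutation: a is rebound to a new list, b still points at the original.
Step by step:
`a = [6, 3, 9]` → a = [6, 3, 9]
`b = a` → b = [6, 3, 9] (same object as a)
`a = [36, 67, 90]` → a = [36, 67, 90]
`b.append(109)` → b = [6, 3, 9, 109]
`print(a)` → prints [36, 67, 90]
`print(b)` → prints [6, 3, 9, 109]

Answer:
[36, 67, 90]
[6, 3, 9, 109]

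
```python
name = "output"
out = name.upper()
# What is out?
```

Trace:
`name = "output"` → name = 'output'
`out = name.upper()` → out = 'OUTPUT'
So out = 'OUTPUT'

Answer: 'OUTPUT'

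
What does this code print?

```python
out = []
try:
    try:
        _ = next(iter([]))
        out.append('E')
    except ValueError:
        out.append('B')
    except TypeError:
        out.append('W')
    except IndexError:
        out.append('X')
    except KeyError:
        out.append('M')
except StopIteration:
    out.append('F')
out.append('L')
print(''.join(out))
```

Execution trace: 'F' (outer except StopIteration) → 'L' (after the try/except). Output: FL

Answer: FL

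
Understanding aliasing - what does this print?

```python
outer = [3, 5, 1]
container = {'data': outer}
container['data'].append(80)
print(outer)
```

Key concept: dict holds reference to list.
Step by step:
`outer = [3, 5, 1]` → outer = [3, 5, 1]
`container = {'data': outer}` → container = {'data': [3, 5, 1]}
`container['data'].append(80)` → outer = [3, 5, 1, 80]; container = {'data': [3, 5, 1, 80]}
`print(outer)` → prints [3, 5, 1, 80]

Answer: [3, 5, 1, 80]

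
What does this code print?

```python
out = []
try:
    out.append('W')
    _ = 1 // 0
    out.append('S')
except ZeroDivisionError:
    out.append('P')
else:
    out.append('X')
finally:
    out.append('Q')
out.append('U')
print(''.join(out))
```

Execution trace: 'W' (try body) → 'P' (except ZeroDivisionError) → 'Q' (finally) → 'U' (after the try/except). Output: WPQU

Answer: WPQU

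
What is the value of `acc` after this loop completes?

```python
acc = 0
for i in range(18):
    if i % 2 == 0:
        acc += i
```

Sum of even numbers 0 to 17
`acc` takes the values: 0 → 2 → 6 → 12 → 20 → 30 → 42 → 56 → 72

Answer: 72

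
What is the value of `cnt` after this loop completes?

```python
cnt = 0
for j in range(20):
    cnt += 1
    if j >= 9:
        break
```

Loop breaks when j reaches 9, cnt is 10
`cnt` takes the values: 0 → 1 → 2 → 3 → 4 → 5 → 6 → 7 → 8 → 9 → 10

Answer: 10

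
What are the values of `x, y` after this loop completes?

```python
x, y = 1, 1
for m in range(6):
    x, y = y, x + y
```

Fibonacci: after 6 iterations
`x, y` takes the values: (1, 1) → (1, 2) → (2, 3) → (3, 5) → (5, 8) → (8, 13) → (13, 21)

Answer: 13, 21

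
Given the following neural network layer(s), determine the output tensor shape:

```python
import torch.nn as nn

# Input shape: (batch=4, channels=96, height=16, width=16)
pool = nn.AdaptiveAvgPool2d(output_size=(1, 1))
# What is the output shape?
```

Input: (4, 96, 16, 16) -> Output: (4, 96, 1, 1)

Answer: (4, 96, 1, 1)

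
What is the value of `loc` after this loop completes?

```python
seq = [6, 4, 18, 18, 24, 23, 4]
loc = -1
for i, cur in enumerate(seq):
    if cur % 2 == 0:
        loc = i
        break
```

First even number index in [6, 4, 18, 18, 24, 23, 4]
`loc` takes the values: -1 → 0

Answer: 0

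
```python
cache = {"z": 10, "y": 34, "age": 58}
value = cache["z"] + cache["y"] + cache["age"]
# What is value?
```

Trace:
`cache = {"z": 10, "y": 34, "age": 58}` → cache = {'z': 10, 'y': 34, 'age': 58}
`value = cache["z"] + cache["y"] + cache["age"]` → value = 102
So value = 102

Answer: 102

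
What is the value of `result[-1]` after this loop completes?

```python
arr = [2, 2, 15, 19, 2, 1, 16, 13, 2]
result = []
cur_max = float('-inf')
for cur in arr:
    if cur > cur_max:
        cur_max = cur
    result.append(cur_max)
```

Running max ends at 19
`result` takes the values: [] → [2] → [2, 2] → [2, 2, 15] → [2, 2, 15, 19] → [2, 2, 15, 19, 19] → [2, 2, 15, 19, 19, 19] → [2, 2, 15, 19, 19, 19, 19] → [2, 2, 15, 19, 19, 19, 19, 19] → [2, 2, 15, 19, 19, 19, 19, 19, 19]
So `result[-1]` = 19

Answer: 19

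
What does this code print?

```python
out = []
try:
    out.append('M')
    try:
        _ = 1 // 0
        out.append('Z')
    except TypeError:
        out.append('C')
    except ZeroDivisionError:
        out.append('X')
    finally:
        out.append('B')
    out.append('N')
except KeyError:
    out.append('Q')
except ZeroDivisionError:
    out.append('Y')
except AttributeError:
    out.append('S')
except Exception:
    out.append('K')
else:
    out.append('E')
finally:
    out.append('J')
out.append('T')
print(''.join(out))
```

Execution trace: 'M' (try body) → 'X' (inner except ZeroDivisionError) → 'B' (inner finally) → 'N' (try body, no exception) → 'E' (else) → 'J' (finally) → 'T' (after the try/except). Output: MXBNEJT

Answer: MXBNEJT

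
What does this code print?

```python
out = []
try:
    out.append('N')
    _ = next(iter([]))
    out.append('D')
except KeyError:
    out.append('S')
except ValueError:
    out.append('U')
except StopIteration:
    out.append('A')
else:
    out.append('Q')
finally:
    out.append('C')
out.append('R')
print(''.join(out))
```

Execution trace: 'N' (try body) → 'A' (except StopIteration) → 'C' (finally) → 'R' (after the try/except). Output: NACR

Answer: NACR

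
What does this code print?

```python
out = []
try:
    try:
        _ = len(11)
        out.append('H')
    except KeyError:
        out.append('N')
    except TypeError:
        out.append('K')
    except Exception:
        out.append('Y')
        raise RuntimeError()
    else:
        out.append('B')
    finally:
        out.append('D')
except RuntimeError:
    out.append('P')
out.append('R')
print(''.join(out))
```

Execution trace: 'K' (inner except TypeError) → 'D' (inner finally) → 'R' (after the try/except). Output: KDR

Answer: KDR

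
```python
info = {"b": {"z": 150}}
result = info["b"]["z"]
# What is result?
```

Trace:
`info = {"b": {"z": 150}}` → info = {'b': {'z': 150}}
`result = info["b"]["z"]` → result = 150
So result = 150

Answer: 150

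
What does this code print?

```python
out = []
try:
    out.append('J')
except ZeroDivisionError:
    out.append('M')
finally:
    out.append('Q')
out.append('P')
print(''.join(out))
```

Execution trace: 'J' (try body, no exception) → 'Q' (finally) → 'P' (after the try/except). Output: JQP

Answer: JQP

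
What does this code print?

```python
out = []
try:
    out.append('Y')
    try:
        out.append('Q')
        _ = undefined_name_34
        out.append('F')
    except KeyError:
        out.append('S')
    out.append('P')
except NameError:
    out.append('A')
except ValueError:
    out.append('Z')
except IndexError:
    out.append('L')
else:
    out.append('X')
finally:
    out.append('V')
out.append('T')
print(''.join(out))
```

Execution trace: 'Y' (try body) → 'Q' (inner try body) → 'A' (except NameError) → 'V' (finally) → 'T' (after the try/except). Output: YQAVT

Answer: YQAVT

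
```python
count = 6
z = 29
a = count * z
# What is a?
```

Trace:
`count = 6` → count = 6
`z = 29` → z = 29
`a = count * z` → a = 174
So a = 174

Answer: 174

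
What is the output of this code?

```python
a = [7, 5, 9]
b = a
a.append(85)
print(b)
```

Key concept: basic list aliasing.
Step by step:
`a = [7, 5, 9]` → a = [7, 5, 9]
`b = a` → b = [7, 5, 9] (same object as a)
`a.append(85)` → a = [7, 5, 9, 85] (same object as b); b = [7, 5, 9, 85] (same object as a)
`print(b)` → prints [7, 5, 9, 85]

Answer: [7, 5, 9, 85]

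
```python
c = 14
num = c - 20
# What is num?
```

Trace:
`c = 14` → c = 14
`num = c - 20` → num = -6
So num = -6

Answer: -6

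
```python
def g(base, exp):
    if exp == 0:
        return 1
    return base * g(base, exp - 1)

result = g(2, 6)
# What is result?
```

g(2, 6) = 2 * 2 * 2 * 2 * 2 * 2 = 64

Answer: 64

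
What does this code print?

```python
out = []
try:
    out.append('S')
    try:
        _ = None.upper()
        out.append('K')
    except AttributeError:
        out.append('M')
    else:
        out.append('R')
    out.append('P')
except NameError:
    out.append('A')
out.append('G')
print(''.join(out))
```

Execution trace: 'S' (try body) → 'M' (inner except AttributeError) → 'P' (try body, no exception) → 'G' (after the try/except). Output: SMPG

Answer: SMPG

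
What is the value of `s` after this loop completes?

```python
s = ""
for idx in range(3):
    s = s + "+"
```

Repeat '+' 3 times
`s` takes the values: "" → "+" → "++" → "+++"

Answer: "+++"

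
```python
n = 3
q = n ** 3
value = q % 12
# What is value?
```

Trace:
`n = 3` → n = 3
`q = n ** 3` → q = 27
`value = q % 12` → value = 3
So value = 3

Answer: 3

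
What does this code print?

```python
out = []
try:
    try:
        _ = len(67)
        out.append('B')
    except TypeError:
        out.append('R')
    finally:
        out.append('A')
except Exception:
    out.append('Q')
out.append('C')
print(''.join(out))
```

Execution trace: 'R' (inner except TypeError) → 'A' (inner finally) → 'C' (after the try/except). Output: RAC

Answer: RAC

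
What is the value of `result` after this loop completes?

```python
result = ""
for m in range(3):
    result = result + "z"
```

Repeat 'z' 3 times
`result` takes the values: "" → "z" → "zz" → "zzz"

Answer: "zzz"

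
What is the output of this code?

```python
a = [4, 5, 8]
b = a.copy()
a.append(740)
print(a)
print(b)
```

Key concept: list.copy() creates independent copy.
Step by step:
`a = [4, 5, 8]` → a = [4, 5, 8]
`b = a.copy()` → b = [4, 5, 8]
`a.append(740)` → a = [4, 5, 8, 740]
`print(a)` → prints [4, 5, 8, 740]
`print(b)` → prints [4, 5, 8]

Answer:
[4, 5, 8, 740]
[4, 5, 8]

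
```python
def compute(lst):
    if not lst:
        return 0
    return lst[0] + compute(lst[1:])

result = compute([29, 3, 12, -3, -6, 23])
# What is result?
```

29 + 3 + 12 + (-3) + (-6) + 23 + 0 = 58

Answer: 58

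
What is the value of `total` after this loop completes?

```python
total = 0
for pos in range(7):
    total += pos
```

Sum of 0 to 6 = 21
`total` takes the values: 0 → 1 → 3 → 6 → 10 → 15 → 21

Answer: 21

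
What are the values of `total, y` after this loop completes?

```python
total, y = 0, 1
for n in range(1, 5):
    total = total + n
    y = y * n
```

Sum and factorial of 1 to 4
`total, y` takes the values: (0, 1) → (1, 1) → (3, 1) → (3, 2) → (6, 2) → (6, 6) → (10, 6) → (10, 24)

Answer: 10, 24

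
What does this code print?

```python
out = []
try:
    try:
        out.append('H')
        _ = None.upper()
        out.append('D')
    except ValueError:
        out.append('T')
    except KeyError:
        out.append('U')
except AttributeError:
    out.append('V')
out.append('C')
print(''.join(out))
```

Execution trace: 'H' (try body) → 'V' (outer except AttributeError) → 'C' (after the try/except). Output: HVC

Answer: HVC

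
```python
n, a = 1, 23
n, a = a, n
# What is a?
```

Trace:
`n, a = 1, 23` → n = 1; a = 23
`n, a = a, n` → n = 23; a = 1
So a = 1

Answer: 1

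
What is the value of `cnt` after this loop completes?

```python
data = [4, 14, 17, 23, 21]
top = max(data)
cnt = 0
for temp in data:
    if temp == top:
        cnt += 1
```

Count of max value 23 in [4, 14, 17, 23, 21]
`cnt` takes the values: 0 → 1

Answer: 1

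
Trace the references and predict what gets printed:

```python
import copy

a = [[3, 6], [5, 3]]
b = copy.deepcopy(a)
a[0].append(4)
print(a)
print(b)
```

Key concept: deep copy is fully independent.
Step by step:
`a = [[3, 6], [5, 3]]` → a = [[3, 6], [5, 3]]
`b = copy.deepcopy(a)` → b = [[3, 6], [5, 3]]
`a[0].append(4)` → a = [[3, 6, 4], [5, 3]]
`print(a)` → prints [[3, 6, 4], [5, 3]]
`print(b)` → prints [[3, 6], [5, 3]]

Answer:
[[3, 6, 4], [5, 3]]
[[3, 6], [5, 3]]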